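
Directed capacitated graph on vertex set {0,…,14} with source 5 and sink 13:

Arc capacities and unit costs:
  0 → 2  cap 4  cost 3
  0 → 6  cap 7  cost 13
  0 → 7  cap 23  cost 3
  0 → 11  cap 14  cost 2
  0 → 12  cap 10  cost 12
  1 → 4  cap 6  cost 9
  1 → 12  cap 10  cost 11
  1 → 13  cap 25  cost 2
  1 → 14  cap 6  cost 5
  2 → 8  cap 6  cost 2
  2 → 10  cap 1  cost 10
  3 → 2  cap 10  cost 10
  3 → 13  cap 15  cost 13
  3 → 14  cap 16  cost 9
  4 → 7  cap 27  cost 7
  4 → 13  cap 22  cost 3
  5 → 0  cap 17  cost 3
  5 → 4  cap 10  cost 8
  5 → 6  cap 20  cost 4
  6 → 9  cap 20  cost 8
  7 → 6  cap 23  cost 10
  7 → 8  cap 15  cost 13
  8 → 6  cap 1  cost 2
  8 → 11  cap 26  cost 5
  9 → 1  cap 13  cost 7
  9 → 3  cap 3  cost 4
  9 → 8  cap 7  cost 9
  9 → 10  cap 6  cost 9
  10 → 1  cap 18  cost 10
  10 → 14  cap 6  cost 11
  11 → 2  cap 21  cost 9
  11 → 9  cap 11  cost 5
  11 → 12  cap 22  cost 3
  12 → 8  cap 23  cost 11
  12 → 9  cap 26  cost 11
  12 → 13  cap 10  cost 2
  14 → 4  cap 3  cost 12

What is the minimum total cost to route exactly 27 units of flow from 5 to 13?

shortest-cost path #1: 5→0→11→12→13 push 10 @ unit cost 10 (adds 100)
shortest-cost path #2: 5→4→13 push 10 @ unit cost 11 (adds 110)
shortest-cost path #3: 5→0→11→9→1→13 push 4 @ unit cost 19 (adds 76)
shortest-cost path #4: 5→6→9→1→13 push 3 @ unit cost 21 (adds 63)
total cost = 349

Minimum cost for 27 units: 349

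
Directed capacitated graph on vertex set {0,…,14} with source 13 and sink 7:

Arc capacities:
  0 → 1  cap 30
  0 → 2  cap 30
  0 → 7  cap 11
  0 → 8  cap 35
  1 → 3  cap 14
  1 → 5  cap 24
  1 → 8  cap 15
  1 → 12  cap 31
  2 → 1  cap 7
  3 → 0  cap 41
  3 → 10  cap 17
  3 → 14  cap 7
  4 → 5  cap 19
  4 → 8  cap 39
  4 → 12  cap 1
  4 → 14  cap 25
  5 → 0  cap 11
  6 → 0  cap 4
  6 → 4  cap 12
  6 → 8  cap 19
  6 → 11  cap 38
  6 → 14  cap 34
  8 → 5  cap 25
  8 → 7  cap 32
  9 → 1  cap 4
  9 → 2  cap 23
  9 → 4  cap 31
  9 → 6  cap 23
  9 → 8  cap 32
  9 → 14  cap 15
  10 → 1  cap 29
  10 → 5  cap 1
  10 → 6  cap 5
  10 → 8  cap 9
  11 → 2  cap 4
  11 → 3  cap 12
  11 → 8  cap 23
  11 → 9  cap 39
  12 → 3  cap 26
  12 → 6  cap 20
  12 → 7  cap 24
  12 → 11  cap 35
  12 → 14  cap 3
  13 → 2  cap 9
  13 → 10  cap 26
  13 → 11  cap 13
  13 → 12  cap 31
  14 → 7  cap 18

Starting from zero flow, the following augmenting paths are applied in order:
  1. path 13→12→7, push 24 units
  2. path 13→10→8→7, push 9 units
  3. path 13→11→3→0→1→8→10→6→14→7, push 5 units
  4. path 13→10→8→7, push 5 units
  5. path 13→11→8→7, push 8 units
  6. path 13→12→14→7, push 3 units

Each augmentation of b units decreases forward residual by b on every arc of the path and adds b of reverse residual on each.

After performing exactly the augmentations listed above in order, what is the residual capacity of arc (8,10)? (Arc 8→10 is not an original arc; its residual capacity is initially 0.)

Residual capacity of (8,10): 9

after path 1 (13→12→7, push 24): res(8,10)=0
after path 2 (13→10→8→7, push 9): res(8,10)=9
after path 3 (13→11→3→0→1→8→10→6→14→7, push 5): res(8,10)=4
after path 4 (13→10→8→7, push 5): res(8,10)=9
after path 5 (13→11→8→7, push 8): res(8,10)=9
after path 6 (13→12→14→7, push 3): res(8,10)=9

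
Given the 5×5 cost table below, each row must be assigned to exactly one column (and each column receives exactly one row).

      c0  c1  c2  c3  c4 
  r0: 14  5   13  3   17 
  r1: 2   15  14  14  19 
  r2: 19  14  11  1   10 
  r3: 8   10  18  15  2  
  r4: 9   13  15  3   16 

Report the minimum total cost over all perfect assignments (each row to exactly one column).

optimal assignment: row0→col1 (cost 5), row1→col0 (cost 2), row2→col2 (cost 11), row3→col4 (cost 2), row4→col3 (cost 3)
total = 5 + 2 + 11 + 2 + 3 = 23

Minimum assignment cost: 23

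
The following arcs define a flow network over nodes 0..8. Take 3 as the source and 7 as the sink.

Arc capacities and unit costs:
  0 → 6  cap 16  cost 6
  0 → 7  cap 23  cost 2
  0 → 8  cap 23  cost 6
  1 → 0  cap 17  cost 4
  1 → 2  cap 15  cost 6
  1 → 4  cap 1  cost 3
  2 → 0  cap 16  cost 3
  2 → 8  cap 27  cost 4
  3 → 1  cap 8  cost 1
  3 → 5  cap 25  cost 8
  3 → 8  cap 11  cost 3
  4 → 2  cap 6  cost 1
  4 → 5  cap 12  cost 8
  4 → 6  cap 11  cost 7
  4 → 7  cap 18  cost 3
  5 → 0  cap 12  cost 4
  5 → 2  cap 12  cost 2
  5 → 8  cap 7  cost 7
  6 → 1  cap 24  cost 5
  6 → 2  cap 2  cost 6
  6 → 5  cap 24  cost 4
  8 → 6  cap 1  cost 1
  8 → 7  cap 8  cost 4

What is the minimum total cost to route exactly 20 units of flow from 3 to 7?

Minimum cost for 20 units: 168

shortest-cost path #1: 3→8→7 push 8 @ unit cost 7 (adds 56)
shortest-cost path #2: 3→1→4→7 push 1 @ unit cost 7 (adds 7)
shortest-cost path #3: 3→1→0→7 push 7 @ unit cost 7 (adds 49)
shortest-cost path #4: 3→5→0→7 push 4 @ unit cost 14 (adds 56)
total cost = 168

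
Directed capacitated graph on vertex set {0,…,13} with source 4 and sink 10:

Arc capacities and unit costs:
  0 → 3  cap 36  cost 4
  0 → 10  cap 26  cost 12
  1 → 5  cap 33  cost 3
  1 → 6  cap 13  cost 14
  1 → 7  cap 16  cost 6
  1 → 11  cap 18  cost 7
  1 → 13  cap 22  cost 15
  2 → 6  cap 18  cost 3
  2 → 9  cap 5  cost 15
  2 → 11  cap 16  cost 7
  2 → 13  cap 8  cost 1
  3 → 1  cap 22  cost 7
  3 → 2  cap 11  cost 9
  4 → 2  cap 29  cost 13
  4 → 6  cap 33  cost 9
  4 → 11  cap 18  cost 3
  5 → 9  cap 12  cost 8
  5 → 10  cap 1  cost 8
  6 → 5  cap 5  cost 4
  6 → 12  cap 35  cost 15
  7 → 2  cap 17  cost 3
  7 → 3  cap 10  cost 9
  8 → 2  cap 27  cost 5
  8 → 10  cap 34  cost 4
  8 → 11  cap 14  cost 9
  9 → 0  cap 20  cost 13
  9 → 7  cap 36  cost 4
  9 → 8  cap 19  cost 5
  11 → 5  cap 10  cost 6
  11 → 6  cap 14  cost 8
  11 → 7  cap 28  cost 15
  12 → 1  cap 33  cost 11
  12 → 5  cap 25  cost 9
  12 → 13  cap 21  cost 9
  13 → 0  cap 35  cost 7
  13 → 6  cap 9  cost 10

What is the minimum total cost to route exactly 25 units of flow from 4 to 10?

Minimum cost for 25 units: 753

shortest-cost path #1: 4→11→5→10 push 1 @ unit cost 17 (adds 17)
shortest-cost path #2: 4→11→5→9→8→10 push 9 @ unit cost 26 (adds 234)
shortest-cost path #3: 4→6→5→9→8→10 push 3 @ unit cost 30 (adds 90)
shortest-cost path #4: 4→2→13→0→10 push 8 @ unit cost 33 (adds 264)
shortest-cost path #5: 4→2→9→8→10 push 4 @ unit cost 37 (adds 148)
total cost = 753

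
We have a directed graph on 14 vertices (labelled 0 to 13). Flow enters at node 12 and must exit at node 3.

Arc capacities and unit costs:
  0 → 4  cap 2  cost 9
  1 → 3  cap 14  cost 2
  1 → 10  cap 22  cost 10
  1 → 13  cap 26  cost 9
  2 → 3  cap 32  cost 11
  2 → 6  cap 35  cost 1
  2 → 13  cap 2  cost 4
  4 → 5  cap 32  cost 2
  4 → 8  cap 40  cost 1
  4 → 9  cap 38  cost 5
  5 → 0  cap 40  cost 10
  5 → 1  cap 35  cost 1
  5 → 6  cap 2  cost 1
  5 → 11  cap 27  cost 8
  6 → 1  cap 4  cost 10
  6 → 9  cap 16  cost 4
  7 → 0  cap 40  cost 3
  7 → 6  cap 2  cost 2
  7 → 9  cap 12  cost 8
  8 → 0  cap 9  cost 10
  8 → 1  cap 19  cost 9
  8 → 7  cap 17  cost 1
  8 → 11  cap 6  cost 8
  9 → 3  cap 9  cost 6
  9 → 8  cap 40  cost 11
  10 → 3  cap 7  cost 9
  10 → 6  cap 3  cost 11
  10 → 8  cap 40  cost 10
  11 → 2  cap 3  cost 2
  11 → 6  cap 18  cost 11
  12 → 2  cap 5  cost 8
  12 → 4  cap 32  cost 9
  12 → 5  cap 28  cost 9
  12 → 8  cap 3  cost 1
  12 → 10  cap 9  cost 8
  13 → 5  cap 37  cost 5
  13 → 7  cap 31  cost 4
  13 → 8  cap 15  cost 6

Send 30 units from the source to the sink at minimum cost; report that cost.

Minimum cost for 30 units: 446

shortest-cost path #1: 12→5→1→3 push 14 @ unit cost 12 (adds 168)
shortest-cost path #2: 12→8→7→6→9→3 push 2 @ unit cost 14 (adds 28)
shortest-cost path #3: 12→8→7→9→3 push 1 @ unit cost 16 (adds 16)
shortest-cost path #4: 12→10→3 push 7 @ unit cost 17 (adds 119)
shortest-cost path #5: 12→2→3 push 5 @ unit cost 19 (adds 95)
shortest-cost path #6: 12→4→9→3 push 1 @ unit cost 20 (adds 20)
total cost = 446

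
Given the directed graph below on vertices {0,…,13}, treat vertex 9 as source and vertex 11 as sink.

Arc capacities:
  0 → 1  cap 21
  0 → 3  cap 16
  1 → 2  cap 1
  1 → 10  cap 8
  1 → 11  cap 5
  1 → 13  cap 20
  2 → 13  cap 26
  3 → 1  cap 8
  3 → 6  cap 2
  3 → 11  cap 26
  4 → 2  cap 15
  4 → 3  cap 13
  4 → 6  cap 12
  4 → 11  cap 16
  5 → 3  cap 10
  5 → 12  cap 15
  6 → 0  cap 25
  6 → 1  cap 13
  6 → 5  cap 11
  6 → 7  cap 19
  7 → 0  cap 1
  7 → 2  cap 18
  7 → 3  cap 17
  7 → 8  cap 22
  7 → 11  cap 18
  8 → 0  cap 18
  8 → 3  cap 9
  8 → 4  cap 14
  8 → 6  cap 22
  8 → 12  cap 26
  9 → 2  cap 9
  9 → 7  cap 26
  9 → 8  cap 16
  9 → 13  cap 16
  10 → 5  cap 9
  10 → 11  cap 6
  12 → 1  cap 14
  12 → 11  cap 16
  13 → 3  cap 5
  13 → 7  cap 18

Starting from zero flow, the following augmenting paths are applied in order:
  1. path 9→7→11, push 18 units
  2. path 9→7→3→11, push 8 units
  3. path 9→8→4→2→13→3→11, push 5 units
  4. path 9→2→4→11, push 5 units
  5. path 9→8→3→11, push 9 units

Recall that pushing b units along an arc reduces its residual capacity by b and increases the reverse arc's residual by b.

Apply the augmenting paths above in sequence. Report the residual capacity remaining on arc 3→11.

Residual capacity of (3,11): 4

after path 1 (9→7→11, push 18): res(3,11)=26
after path 2 (9→7→3→11, push 8): res(3,11)=18
after path 3 (9→8→4→2→13→3→11, push 5): res(3,11)=13
after path 4 (9→2→4→11, push 5): res(3,11)=13
after path 5 (9→8→3→11, push 9): res(3,11)=4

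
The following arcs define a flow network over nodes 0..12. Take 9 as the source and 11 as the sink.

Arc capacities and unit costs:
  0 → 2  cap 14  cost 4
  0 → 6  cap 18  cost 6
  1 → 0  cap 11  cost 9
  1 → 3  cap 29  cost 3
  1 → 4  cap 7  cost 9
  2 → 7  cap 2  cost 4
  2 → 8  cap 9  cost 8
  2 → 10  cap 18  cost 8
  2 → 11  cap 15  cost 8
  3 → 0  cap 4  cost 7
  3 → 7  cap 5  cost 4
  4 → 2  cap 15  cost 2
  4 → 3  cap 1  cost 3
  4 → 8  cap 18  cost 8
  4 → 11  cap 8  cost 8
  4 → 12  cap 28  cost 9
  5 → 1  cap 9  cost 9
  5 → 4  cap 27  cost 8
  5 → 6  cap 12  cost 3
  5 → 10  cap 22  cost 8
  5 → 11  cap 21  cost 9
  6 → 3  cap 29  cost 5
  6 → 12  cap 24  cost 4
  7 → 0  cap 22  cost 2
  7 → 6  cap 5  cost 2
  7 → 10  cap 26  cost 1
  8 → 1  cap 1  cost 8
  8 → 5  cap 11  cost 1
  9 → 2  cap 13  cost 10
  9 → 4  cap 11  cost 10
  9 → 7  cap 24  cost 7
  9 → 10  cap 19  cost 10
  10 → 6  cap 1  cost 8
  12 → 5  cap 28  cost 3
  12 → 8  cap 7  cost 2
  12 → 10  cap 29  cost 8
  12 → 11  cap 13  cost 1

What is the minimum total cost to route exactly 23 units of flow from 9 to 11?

Minimum cost for 23 units: 394

shortest-cost path #1: 9→7→6→12→11 push 5 @ unit cost 14 (adds 70)
shortest-cost path #2: 9→2→11 push 13 @ unit cost 18 (adds 234)
shortest-cost path #3: 9→4→11 push 5 @ unit cost 18 (adds 90)
total cost = 394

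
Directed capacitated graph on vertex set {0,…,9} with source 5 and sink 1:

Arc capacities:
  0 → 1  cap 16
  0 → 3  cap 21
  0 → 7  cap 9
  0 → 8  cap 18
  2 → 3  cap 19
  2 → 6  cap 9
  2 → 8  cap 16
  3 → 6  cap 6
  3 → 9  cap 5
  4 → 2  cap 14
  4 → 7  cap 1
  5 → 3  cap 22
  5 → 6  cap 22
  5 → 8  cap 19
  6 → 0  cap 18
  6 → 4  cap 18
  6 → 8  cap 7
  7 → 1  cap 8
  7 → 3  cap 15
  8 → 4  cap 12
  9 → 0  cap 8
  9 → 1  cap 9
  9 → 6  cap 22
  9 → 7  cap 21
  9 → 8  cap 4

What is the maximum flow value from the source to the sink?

augment #1: 5→3→9→1 bottleneck 5, total now 5
augment #2: 5→6→0→1 bottleneck 16, total now 21
augment #3: 5→6→0→7→1 bottleneck 2, total now 23
augment #4: 5→6→4→7→1 bottleneck 1, total now 24

Maximum flow value: 24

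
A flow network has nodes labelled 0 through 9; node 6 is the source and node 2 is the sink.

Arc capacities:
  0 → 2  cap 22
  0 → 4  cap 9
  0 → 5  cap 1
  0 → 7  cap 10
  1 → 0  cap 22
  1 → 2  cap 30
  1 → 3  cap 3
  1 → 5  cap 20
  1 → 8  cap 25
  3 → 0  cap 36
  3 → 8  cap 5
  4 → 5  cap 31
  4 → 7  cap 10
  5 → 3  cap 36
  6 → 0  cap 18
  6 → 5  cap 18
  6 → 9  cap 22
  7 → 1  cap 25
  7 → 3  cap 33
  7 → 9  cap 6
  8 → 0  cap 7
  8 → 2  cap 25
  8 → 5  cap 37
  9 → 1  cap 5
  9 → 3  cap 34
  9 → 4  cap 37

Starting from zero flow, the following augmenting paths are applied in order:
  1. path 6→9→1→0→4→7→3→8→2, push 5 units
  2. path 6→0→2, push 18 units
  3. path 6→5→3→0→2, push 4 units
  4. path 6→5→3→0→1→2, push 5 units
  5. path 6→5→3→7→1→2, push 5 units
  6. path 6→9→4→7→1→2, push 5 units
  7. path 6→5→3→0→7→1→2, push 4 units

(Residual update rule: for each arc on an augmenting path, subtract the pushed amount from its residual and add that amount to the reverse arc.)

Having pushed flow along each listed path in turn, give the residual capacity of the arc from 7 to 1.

after path 1 (6→9→1→0→4→7→3→8→2, push 5): res(7,1)=25
after path 2 (6→0→2, push 18): res(7,1)=25
after path 3 (6→5→3→0→2, push 4): res(7,1)=25
after path 4 (6→5→3→0→1→2, push 5): res(7,1)=25
after path 5 (6→5→3→7→1→2, push 5): res(7,1)=20
after path 6 (6→9→4→7→1→2, push 5): res(7,1)=15
after path 7 (6→5→3→0→7→1→2, push 4): res(7,1)=11

Residual capacity of (7,1): 11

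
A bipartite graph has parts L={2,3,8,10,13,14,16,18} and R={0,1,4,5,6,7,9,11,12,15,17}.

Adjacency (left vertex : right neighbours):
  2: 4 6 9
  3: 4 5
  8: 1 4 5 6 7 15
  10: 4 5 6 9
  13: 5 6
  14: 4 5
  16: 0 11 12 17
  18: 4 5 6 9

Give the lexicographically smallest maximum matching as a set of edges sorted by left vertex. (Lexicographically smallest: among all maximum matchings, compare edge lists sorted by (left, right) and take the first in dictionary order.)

Lex-smallest maximum matching: {(2,4), (3,5), (8,1), (10,6), (16,0), (18,9)}

|M| = 6 (so the lex-smallest maximum matching has 6 edges)
process left vertices in ascending order; for each, take the smallest-labelled available neighbour that still permits 6 edges overall, or leave it unmatched if none does
lex-smallest matching: {2-4, 3-5, 8-1, 10-6, 16-0, 18-9}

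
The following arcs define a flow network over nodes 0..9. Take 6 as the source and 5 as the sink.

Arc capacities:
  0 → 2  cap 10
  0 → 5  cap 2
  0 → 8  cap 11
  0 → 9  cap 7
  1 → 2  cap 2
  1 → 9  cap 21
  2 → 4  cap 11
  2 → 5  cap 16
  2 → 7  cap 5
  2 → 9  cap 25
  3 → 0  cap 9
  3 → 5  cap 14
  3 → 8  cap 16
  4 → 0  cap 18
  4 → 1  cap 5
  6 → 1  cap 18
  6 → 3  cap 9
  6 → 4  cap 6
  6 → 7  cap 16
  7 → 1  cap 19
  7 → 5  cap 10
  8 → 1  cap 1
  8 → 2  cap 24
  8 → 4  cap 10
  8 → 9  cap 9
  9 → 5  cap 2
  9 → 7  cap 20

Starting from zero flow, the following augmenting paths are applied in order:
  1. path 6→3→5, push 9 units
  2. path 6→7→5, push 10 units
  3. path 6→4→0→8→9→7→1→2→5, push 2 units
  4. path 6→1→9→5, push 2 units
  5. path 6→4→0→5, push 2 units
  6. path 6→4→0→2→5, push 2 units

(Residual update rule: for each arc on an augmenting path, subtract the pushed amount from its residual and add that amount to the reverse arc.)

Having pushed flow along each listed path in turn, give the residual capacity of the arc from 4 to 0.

after path 1 (6→3→5, push 9): res(4,0)=18
after path 2 (6→7→5, push 10): res(4,0)=18
after path 3 (6→4→0→8→9→7→1→2→5, push 2): res(4,0)=16
after path 4 (6→1→9→5, push 2): res(4,0)=16
after path 5 (6→4→0→5, push 2): res(4,0)=14
after path 6 (6→4→0→2→5, push 2): res(4,0)=12

Residual capacity of (4,0): 12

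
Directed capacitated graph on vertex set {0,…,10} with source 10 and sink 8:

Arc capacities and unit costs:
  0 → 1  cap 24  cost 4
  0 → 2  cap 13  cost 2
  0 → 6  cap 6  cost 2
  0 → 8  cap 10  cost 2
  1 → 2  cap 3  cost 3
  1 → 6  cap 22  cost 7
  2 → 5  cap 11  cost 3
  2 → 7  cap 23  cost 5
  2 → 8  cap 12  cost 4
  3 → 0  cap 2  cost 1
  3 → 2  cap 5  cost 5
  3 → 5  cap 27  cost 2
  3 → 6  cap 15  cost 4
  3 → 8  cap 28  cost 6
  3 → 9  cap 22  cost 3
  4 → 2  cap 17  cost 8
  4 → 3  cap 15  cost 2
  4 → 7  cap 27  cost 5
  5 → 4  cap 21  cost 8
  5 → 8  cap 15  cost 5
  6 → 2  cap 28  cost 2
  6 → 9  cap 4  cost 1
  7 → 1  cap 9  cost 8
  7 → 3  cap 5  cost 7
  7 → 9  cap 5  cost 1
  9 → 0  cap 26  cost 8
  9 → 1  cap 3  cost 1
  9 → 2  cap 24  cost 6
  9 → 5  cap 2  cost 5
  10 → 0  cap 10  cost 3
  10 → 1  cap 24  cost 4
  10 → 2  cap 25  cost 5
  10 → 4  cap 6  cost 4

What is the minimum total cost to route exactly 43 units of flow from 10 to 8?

shortest-cost path #1: 10→0→8 push 10 @ unit cost 5 (adds 50)
shortest-cost path #2: 10→2→8 push 12 @ unit cost 9 (adds 108)
shortest-cost path #3: 10→4→3→8 push 6 @ unit cost 12 (adds 72)
shortest-cost path #4: 10→2→5→8 push 11 @ unit cost 13 (adds 143)
shortest-cost path #5: 10→2→7→9→5→8 push 2 @ unit cost 21 (adds 42)
shortest-cost path #6: 10→1→6→9→7→3→8 push 2 @ unit cost 24 (adds 48)
total cost = 463

Minimum cost for 43 units: 463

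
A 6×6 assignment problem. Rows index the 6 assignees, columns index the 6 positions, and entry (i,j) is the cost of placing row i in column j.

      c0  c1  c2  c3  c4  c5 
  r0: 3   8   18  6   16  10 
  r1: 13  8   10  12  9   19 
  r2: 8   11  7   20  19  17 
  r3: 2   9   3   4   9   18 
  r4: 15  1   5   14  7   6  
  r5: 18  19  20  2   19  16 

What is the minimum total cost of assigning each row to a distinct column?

Minimum assignment cost: 31

optimal assignment: row0→col5 (cost 10), row1→col4 (cost 9), row2→col2 (cost 7), row3→col0 (cost 2), row4→col1 (cost 1), row5→col3 (cost 2)
total = 10 + 9 + 7 + 2 + 1 + 2 = 31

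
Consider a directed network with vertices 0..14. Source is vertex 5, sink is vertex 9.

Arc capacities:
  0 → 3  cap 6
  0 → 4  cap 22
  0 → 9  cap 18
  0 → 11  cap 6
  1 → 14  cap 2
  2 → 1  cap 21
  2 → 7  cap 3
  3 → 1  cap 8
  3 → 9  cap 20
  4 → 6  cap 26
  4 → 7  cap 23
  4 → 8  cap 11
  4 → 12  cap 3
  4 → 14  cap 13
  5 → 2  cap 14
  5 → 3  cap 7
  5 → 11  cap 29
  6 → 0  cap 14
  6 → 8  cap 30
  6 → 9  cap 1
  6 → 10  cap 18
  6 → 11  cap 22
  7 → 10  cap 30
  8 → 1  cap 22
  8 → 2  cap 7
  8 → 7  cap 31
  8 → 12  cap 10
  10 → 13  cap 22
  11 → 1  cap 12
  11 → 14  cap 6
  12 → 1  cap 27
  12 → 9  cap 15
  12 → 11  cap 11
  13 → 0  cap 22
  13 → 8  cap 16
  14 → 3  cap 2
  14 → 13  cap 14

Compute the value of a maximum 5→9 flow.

Maximum flow value: 18

augment #1: 5→3→9 bottleneck 7, total now 7
augment #2: 5→11→14→3→9 bottleneck 2, total now 9
augment #3: 5→11→14→13→0→9 bottleneck 4, total now 13
augment #4: 5→2→1→14→13→0→9 bottleneck 2, total now 15
augment #5: 5→2→7→10→13→0→9 bottleneck 3, total now 18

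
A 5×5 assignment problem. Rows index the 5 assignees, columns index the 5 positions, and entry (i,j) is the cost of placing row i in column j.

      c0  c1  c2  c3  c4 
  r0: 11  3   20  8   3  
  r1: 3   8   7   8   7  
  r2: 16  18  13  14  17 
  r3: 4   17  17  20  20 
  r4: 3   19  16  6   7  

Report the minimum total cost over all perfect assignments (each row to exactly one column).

optimal assignment: row0→col1 (cost 3), row1→col4 (cost 7), row2→col2 (cost 13), row3→col0 (cost 4), row4→col3 (cost 6)
total = 3 + 7 + 13 + 4 + 6 = 33

Minimum assignment cost: 33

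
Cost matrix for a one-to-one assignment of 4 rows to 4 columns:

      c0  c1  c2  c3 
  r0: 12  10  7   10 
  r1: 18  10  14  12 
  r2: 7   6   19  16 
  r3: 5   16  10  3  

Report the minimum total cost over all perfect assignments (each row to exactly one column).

Minimum assignment cost: 27

optimal assignment: row0→col2 (cost 7), row1→col1 (cost 10), row2→col0 (cost 7), row3→col3 (cost 3)
total = 7 + 10 + 7 + 3 = 27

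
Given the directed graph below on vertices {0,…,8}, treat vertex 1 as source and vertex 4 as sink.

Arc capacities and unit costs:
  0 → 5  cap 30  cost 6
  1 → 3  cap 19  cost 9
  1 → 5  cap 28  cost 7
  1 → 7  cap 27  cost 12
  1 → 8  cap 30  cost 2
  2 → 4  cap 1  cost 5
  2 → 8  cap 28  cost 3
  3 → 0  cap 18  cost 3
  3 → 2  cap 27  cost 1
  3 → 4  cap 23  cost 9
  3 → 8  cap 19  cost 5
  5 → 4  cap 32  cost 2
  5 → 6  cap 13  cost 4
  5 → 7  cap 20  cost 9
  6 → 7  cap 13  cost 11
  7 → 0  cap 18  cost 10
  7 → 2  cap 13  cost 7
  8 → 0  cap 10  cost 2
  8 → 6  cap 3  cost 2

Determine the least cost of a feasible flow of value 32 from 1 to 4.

shortest-cost path #1: 1→5→4 push 28 @ unit cost 9 (adds 252)
shortest-cost path #2: 1→8→0→5→4 push 4 @ unit cost 12 (adds 48)
total cost = 300

Minimum cost for 32 units: 300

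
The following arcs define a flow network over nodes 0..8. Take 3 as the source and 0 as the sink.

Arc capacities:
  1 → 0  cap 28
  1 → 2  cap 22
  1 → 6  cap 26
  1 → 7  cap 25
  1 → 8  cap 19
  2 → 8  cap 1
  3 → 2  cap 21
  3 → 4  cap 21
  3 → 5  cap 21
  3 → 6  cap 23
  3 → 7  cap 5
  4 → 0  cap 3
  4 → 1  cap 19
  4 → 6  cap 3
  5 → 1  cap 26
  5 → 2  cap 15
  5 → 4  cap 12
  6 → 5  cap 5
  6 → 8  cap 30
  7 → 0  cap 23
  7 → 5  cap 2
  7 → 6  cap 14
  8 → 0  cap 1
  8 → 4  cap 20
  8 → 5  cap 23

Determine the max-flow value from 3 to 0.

augment #1: 3→4→0 bottleneck 3, total now 3
augment #2: 3→7→0 bottleneck 5, total now 8
augment #3: 3→2→8→0 bottleneck 1, total now 9
augment #4: 3→4→1→0 bottleneck 18, total now 27
augment #5: 3→5→1→0 bottleneck 10, total now 37
augment #6: 3→5→1→7→0 bottleneck 11, total now 48
augment #7: 3→6→5→1→7→0 bottleneck 5, total now 53
augment #8: 3→6→8→4→1→7→0 bottleneck 1, total now 54

Maximum flow value: 54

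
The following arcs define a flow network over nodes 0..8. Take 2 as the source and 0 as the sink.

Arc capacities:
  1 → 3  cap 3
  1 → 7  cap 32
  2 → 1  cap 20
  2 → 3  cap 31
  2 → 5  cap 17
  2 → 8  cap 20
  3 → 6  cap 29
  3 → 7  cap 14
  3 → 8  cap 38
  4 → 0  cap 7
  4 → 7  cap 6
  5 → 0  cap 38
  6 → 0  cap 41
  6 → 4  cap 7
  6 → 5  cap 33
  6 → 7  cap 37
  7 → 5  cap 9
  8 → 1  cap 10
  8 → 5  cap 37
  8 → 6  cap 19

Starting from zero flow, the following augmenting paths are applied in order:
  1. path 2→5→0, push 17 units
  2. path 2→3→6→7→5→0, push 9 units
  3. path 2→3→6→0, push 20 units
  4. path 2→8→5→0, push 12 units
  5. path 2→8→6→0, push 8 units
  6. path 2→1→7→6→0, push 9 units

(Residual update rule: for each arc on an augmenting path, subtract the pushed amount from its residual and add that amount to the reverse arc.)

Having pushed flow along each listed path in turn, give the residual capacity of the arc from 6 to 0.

Residual capacity of (6,0): 4

after path 1 (2→5→0, push 17): res(6,0)=41
after path 2 (2→3→6→7→5→0, push 9): res(6,0)=41
after path 3 (2→3→6→0, push 20): res(6,0)=21
after path 4 (2→8→5→0, push 12): res(6,0)=21
after path 5 (2→8→6→0, push 8): res(6,0)=13
after path 6 (2→1→7→6→0, push 9): res(6,0)=4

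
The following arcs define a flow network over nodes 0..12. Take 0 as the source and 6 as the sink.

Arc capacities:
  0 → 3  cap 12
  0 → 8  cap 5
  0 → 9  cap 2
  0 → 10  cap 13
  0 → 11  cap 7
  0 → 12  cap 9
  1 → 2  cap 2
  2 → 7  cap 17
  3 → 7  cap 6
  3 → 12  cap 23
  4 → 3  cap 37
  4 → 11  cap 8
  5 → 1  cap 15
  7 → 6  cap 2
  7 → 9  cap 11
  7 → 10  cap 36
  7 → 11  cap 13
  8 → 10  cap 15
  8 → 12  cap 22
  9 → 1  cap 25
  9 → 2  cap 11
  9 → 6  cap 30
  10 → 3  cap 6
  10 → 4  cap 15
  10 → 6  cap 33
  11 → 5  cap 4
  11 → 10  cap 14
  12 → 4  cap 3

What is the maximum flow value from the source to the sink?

augment #1: 0→9→6 bottleneck 2, total now 2
augment #2: 0→10→6 bottleneck 13, total now 15
augment #3: 0→3→7→6 bottleneck 2, total now 17
augment #4: 0→8→10→6 bottleneck 5, total now 22
augment #5: 0→11→10→6 bottleneck 7, total now 29
augment #6: 0→3→7→9→6 bottleneck 4, total now 33
augment #7: 0→12→4→11→10→6 bottleneck 3, total now 36

Maximum flow value: 36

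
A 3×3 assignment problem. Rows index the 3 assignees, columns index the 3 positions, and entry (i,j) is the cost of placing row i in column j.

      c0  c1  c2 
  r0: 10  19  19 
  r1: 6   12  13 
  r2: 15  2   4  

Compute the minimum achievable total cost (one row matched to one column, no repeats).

optimal assignment: row0→col0 (cost 10), row1→col2 (cost 13), row2→col1 (cost 2)
total = 10 + 13 + 2 = 25

Minimum assignment cost: 25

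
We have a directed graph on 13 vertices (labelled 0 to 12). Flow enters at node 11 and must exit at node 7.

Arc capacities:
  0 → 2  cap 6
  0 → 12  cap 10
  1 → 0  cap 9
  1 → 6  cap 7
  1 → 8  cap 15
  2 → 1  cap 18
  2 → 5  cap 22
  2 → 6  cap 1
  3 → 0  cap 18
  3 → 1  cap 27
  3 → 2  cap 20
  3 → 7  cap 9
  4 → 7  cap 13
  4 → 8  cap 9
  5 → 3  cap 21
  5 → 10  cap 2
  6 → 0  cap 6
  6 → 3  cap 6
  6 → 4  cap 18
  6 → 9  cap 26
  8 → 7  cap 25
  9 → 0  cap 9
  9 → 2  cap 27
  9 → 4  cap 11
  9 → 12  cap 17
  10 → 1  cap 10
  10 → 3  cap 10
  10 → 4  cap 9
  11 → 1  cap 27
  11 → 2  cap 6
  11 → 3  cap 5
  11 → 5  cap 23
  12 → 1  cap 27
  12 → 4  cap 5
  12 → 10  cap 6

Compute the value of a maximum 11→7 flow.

augment #1: 11→3→7 bottleneck 5, total now 5
augment #2: 11→1→8→7 bottleneck 15, total now 20
augment #3: 11→5→3→7 bottleneck 4, total now 24
augment #4: 11→1→6→4→7 bottleneck 7, total now 31
augment #5: 11→2→6→4→7 bottleneck 1, total now 32
augment #6: 11→5→10→4→7 bottleneck 2, total now 34
augment #7: 11→1→0→12→4→7 bottleneck 3, total now 37
augment #8: 11→1→0→12→4→8→7 bottleneck 2, total now 39
augment #9: 11→2→1→0→12→10→4→8→7 bottleneck 4, total now 43
augment #10: 11→5→3→0→12→10→4→8→7 bottleneck 1, total now 44

Maximum flow value: 44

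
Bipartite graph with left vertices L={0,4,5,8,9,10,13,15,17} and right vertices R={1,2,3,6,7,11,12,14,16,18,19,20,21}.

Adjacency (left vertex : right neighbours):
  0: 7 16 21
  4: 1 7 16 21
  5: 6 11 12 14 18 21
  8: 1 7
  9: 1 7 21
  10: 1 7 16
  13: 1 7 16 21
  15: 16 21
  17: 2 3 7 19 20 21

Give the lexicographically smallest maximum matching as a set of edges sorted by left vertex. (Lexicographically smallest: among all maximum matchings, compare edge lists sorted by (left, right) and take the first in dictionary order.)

|M| = 6 (so the lex-smallest maximum matching has 6 edges)
process left vertices in ascending order; for each, take the smallest-labelled available neighbour that still permits 6 edges overall, or leave it unmatched if none does
lex-smallest matching: {0-7, 4-1, 5-6, 9-21, 10-16, 17-2}

Lex-smallest maximum matching: {(0,7), (4,1), (5,6), (9,21), (10,16), (17,2)}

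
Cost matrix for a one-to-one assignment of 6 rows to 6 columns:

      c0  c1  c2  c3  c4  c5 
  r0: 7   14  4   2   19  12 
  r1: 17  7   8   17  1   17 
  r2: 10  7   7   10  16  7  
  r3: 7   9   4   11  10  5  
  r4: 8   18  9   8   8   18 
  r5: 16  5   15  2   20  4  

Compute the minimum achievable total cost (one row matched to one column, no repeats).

Minimum assignment cost: 26

optimal assignment: row0→col3 (cost 2), row1→col4 (cost 1), row2→col1 (cost 7), row3→col2 (cost 4), row4→col0 (cost 8), row5→col5 (cost 4)
total = 2 + 1 + 7 + 4 + 8 + 4 = 26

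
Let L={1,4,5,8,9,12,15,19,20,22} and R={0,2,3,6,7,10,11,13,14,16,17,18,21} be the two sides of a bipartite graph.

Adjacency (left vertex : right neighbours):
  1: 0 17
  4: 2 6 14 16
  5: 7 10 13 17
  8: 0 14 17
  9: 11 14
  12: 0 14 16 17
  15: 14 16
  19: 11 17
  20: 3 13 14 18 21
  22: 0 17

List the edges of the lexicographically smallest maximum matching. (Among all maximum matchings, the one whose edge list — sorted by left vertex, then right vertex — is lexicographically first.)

Lex-smallest maximum matching: {(1,0), (4,2), (5,7), (8,14), (9,11), (12,16), (19,17), (20,3)}

|M| = 8 (so the lex-smallest maximum matching has 8 edges)
process left vertices in ascending order; for each, take the smallest-labelled available neighbour that still permits 8 edges overall, or leave it unmatched if none does
lex-smallest matching: {1-0, 4-2, 5-7, 8-14, 9-11, 12-16, 19-17, 20-3}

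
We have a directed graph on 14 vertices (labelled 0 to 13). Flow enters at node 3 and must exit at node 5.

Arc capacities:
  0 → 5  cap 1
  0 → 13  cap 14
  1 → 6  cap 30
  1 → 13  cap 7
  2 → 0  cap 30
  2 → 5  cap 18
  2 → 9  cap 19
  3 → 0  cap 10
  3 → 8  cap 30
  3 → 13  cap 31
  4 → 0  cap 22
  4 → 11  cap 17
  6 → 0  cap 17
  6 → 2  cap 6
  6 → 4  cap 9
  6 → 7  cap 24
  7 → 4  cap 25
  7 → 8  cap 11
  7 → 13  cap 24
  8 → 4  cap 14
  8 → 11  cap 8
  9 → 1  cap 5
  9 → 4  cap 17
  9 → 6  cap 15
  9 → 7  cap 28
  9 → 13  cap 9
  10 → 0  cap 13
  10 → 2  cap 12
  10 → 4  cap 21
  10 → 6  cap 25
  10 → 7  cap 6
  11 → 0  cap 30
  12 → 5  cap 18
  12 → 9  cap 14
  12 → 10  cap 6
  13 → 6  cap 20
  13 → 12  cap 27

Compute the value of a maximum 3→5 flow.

Maximum flow value: 31

augment #1: 3→0→5 bottleneck 1, total now 1
augment #2: 3→13→12→5 bottleneck 18, total now 19
augment #3: 3→13→6→2→5 bottleneck 6, total now 25
augment #4: 3→13→12→10→2→5 bottleneck 6, total now 31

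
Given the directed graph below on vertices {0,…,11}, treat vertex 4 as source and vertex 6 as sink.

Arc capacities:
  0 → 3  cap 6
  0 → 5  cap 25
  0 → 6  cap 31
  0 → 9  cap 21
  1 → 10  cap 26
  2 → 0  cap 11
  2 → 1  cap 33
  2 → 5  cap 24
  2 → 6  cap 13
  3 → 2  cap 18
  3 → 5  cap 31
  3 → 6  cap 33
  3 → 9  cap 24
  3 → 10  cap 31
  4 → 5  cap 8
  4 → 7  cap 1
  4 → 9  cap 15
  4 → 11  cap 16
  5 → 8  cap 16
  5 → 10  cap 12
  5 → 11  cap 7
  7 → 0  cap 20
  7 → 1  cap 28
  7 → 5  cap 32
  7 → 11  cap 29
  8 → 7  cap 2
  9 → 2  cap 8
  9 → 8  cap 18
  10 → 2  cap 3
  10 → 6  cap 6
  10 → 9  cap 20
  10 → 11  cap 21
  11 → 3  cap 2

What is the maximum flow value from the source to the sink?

Maximum flow value: 21

augment #1: 4→5→10→6 bottleneck 6, total now 6
augment #2: 4→7→0→6 bottleneck 1, total now 7
augment #3: 4→9→2→6 bottleneck 8, total now 15
augment #4: 4→11→3→6 bottleneck 2, total now 17
augment #5: 4→5→10→2→6 bottleneck 2, total now 19
augment #6: 4→9→8→7→0→6 bottleneck 2, total now 21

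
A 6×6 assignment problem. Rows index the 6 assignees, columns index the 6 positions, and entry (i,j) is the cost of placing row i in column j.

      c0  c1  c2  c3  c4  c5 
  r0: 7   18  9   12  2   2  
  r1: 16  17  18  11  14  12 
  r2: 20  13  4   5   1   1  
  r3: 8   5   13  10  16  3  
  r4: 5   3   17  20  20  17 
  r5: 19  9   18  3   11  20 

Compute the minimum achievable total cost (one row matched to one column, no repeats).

one of 2 optimal assignments: row0→col4 (cost 2), row1→col0 (cost 16), row2→col2 (cost 4), row3→col5 (cost 3), row4→col1 (cost 3), row5→col3 (cost 3)
total = 2 + 16 + 4 + 3 + 3 + 3 = 31

Minimum assignment cost: 31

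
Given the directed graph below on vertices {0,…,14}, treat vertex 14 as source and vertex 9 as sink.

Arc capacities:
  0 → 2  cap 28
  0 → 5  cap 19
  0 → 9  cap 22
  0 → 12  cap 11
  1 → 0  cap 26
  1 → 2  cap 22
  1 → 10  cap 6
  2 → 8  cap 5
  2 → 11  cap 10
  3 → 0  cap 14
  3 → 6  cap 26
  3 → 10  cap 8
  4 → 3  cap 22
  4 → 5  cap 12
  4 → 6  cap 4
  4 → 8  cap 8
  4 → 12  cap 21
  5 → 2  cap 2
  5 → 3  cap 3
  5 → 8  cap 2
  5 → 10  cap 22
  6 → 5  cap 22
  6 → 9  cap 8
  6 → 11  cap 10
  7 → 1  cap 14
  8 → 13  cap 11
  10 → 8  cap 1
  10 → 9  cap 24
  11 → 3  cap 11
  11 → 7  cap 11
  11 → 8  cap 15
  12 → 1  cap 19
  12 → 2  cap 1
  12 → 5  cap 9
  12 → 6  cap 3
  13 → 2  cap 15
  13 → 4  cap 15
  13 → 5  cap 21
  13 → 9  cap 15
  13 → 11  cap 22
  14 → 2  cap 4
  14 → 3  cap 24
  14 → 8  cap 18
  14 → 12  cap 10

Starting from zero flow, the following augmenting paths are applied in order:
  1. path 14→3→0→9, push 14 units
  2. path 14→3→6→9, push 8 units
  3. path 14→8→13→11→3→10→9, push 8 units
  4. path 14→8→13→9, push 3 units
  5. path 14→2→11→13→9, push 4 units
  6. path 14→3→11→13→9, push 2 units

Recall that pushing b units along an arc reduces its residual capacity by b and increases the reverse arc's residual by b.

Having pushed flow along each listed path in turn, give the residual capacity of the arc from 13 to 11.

after path 1 (14→3→0→9, push 14): res(13,11)=22
after path 2 (14→3→6→9, push 8): res(13,11)=22
after path 3 (14→8→13→11→3→10→9, push 8): res(13,11)=14
after path 4 (14→8→13→9, push 3): res(13,11)=14
after path 5 (14→2→11→13→9, push 4): res(13,11)=18
after path 6 (14→3→11→13→9, push 2): res(13,11)=20

Residual capacity of (13,11): 20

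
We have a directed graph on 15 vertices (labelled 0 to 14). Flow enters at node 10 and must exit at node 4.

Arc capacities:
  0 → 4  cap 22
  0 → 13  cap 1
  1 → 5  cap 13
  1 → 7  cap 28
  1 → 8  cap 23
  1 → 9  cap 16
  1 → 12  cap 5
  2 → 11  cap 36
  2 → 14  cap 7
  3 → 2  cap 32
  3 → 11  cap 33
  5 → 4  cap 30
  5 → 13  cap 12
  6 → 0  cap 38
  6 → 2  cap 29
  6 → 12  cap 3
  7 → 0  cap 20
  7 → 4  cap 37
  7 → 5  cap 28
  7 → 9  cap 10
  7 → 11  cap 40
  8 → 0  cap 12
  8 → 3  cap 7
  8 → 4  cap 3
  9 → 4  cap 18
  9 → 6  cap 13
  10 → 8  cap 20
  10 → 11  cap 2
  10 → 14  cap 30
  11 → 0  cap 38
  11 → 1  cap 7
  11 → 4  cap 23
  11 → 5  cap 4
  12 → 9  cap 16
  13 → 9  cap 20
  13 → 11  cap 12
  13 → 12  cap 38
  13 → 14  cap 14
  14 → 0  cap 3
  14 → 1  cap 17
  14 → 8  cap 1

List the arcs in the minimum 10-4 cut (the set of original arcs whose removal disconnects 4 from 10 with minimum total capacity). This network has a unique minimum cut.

Min-cut arcs: {(10,8), (10,11), (14,0), (14,1), (14,8)} (total capacity 43)

augment #1: 10→8→4 push 3
augment #2: 10→11→4 push 2
augment #3: 10→8→0→4 push 12
augment #4: 10→14→0→4 push 3
augment #5: 10→8→3→11→4 push 5
augment #6: 10→14→1→5→4 push 13
augment #7: 10→14→1→7→4 push 4
augment #8: 10→14→8→3→11→4 push 1
max flow = 43; residual-reachable set from 10 gives S-side
cut edges (S→T): {(10,8), (10,11), (14,0), (14,1), (14,8)} total cap 43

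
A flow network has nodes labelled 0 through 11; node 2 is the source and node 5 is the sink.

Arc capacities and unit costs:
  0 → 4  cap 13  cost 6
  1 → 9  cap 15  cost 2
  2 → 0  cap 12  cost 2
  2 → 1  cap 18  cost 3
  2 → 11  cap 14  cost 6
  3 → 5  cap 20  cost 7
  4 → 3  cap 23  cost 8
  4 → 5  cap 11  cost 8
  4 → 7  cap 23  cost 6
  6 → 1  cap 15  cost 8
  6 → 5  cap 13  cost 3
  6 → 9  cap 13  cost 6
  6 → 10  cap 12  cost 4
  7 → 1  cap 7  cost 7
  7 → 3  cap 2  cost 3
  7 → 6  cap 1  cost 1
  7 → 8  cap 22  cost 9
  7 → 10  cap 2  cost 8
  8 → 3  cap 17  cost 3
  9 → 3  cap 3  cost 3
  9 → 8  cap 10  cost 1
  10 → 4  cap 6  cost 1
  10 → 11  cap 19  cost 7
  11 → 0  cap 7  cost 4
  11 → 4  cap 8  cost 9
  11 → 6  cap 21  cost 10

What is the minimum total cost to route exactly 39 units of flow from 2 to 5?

shortest-cost path #1: 2→1→9→3→5 push 3 @ unit cost 15 (adds 45)
shortest-cost path #2: 2→0→4→5 push 11 @ unit cost 16 (adds 176)
shortest-cost path #3: 2→1→9→8→3→5 push 10 @ unit cost 16 (adds 160)
shortest-cost path #4: 2→0→4→7→6→5 push 1 @ unit cost 18 (adds 18)
shortest-cost path #5: 2→11→6→5 push 12 @ unit cost 19 (adds 228)
shortest-cost path #6: 2→11→6→7→4→3→5 push 1 @ unit cost 24 (adds 24)
shortest-cost path #7: 2→11→4→3→5 push 1 @ unit cost 30 (adds 30)
total cost = 681

Minimum cost for 39 units: 681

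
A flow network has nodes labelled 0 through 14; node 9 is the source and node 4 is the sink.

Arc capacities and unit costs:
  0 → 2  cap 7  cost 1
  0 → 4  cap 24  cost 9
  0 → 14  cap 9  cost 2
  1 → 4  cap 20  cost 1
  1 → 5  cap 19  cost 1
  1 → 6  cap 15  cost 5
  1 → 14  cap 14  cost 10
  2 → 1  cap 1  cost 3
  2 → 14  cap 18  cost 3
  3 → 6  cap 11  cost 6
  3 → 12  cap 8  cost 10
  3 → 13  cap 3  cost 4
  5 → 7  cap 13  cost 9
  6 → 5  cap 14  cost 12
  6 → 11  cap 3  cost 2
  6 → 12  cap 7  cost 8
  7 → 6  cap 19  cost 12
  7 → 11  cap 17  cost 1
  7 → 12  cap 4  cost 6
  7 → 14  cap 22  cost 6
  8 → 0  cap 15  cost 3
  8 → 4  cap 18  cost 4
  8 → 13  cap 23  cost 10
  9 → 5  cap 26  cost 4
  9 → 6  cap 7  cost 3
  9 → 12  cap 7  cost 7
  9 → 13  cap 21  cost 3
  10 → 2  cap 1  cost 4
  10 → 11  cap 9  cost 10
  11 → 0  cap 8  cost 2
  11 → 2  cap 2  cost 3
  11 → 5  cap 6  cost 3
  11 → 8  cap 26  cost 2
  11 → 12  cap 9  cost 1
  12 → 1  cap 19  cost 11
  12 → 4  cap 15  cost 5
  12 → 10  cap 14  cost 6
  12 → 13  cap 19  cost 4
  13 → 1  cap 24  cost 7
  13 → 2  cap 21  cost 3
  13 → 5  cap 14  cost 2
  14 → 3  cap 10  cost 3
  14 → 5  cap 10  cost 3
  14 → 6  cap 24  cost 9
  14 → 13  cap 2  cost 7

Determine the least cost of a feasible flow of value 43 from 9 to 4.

Minimum cost for 43 units: 580

shortest-cost path #1: 9→13→2→1→4 push 1 @ unit cost 10 (adds 10)
shortest-cost path #2: 9→13→1→4 push 19 @ unit cost 11 (adds 209)
shortest-cost path #3: 9→6→11→12→4 push 3 @ unit cost 11 (adds 33)
shortest-cost path #4: 9→12→4 push 7 @ unit cost 12 (adds 84)
shortest-cost path #5: 9→6→12→4 push 4 @ unit cost 16 (adds 64)
shortest-cost path #6: 9→5→7→11→12→4 push 1 @ unit cost 20 (adds 20)
shortest-cost path #7: 9→5→7→11→8→4 push 8 @ unit cost 20 (adds 160)
total cost = 580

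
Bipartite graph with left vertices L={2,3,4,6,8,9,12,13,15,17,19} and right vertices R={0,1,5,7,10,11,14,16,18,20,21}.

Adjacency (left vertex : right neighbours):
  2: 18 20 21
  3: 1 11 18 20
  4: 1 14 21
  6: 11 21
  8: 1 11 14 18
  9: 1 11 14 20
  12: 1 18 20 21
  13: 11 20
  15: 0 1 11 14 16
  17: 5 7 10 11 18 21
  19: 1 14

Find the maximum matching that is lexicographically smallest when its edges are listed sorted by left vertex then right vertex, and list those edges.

|M| = 8 (so the lex-smallest maximum matching has 8 edges)
process left vertices in ascending order; for each, take the smallest-labelled available neighbour that still permits 8 edges overall, or leave it unmatched if none does
lex-smallest matching: {2-18, 3-1, 4-14, 6-11, 9-20, 12-21, 15-0, 17-5}

Lex-smallest maximum matching: {(2,18), (3,1), (4,14), (6,11), (9,20), (12,21), (15,0), (17,5)}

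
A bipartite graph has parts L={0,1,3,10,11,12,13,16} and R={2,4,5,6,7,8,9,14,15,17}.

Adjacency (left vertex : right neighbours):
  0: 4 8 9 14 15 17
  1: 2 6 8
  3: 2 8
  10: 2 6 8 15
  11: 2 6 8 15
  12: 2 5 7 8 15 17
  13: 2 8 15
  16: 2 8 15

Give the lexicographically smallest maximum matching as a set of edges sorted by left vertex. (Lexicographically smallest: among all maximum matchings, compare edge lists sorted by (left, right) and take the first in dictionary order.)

|M| = 6 (so the lex-smallest maximum matching has 6 edges)
process left vertices in ascending order; for each, take the smallest-labelled available neighbour that still permits 6 edges overall, or leave it unmatched if none does
lex-smallest matching: {0-4, 1-2, 3-8, 10-6, 11-15, 12-5}

Lex-smallest maximum matching: {(0,4), (1,2), (3,8), (10,6), (11,15), (12,5)}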